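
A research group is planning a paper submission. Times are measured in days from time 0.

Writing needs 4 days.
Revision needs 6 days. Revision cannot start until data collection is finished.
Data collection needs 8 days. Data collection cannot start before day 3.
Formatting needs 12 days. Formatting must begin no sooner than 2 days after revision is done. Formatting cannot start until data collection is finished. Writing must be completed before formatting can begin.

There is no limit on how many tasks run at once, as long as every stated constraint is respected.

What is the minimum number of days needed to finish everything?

Writing can start immediately at day 0; it finishes at day 4.
Data collection cannot begin until its own release at day 3. It runs from day 3 to 3 + 8 = day 11.
Revision waits on data collection (finishes day 11), so it starts at day 11 and finishes at 11 + 6 = day 17.
Formatting has to wait for revision (finishes day 17, plus 2-day gap → day 19); data collection (finishes day 11); writing (finishes day 4). The latest of these is day 19, so formatting runs day 19 to 19 + 12 = day 31.
All tasks are finished once the last one completes. Finish times: Data collection at 11, Writing at 4, Revision at 17, Formatting at 31. The latest is day 31.

31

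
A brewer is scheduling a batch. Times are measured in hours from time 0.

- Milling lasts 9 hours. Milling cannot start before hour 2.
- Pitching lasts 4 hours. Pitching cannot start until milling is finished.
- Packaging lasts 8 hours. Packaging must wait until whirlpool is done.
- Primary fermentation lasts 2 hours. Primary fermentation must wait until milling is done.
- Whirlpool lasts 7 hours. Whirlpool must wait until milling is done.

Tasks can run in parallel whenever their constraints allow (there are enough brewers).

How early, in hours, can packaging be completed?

Milling waits on its own release at hour 2, so it starts at hour 2 and finishes at 2 + 9 = hour 11.
Whirlpool cannot begin until milling (finishes hour 11). It runs from hour 11 to 11 + 7 = hour 18.
After whirlpool (finishes hour 18), packaging can start at hour 18 and finishes at hour 26.

26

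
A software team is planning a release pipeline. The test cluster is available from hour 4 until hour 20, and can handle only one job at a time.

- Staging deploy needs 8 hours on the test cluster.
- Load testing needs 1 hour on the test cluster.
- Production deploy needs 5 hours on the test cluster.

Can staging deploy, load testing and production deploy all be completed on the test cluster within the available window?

The test cluster window is 20 − 4 = 16 hours.
Running back to back, the jobs need 8 + 1 + 5 = 14 hours on the test cluster.
Since 14 ≤ 16, they fit within the window.

Yes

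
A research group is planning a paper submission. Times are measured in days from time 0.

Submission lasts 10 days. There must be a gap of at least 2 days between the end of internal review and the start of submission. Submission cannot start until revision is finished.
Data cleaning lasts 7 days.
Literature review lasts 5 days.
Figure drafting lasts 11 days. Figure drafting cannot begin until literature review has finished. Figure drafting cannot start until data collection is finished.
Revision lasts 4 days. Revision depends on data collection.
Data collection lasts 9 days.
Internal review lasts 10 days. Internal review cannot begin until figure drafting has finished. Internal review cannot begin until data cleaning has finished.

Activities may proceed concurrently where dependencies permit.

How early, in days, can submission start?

32

Nothing blocks data cleaning, so it runs from day 0 to day 7.
Data collection has no prerequisites, so it starts at day 0 and finishes at day 9.
Revision cannot begin until data collection (finishes day 9). It runs from day 9 to 9 + 4 = day 13.
Literature review can start immediately at day 0; it finishes at day 5.
Figure drafting cannot start until literature review (finishes day 5); data collection (finishes day 9). The controlling bound is day 9, so figure drafting finishes at 9 + 11 = day 20.
Internal review cannot start until figure drafting (finishes day 20); data cleaning (finishes day 7). The controlling bound is day 20, so internal review finishes at 20 + 10 = day 30.
Submission waits on internal review (finishes day 30, plus 2-day gap → day 32); revision (finishes day 13). The latest of these is day 32, which is the earliest submission can start.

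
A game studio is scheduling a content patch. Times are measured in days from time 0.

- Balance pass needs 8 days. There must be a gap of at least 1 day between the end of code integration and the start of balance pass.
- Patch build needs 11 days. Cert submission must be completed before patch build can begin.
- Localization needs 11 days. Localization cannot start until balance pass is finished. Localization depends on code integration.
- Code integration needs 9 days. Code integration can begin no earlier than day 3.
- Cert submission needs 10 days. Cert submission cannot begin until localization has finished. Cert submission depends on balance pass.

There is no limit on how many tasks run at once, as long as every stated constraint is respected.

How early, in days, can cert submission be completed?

Code integration cannot begin until its own release at day 3. It runs from day 3 to 3 + 9 = day 12.
After code integration (finishes day 12, plus 1-day gap → day 13), balance pass can start at day 13 and finishes at day 21.
For localization: balance pass (finishes day 21); code integration (finishes day 12). Taking the maximum gives a start of day 21, and it finishes at 21 + 11 = day 32.
For cert submission: localization (finishes day 32); balance pass (finishes day 21). Taking the maximum gives a start of day 32, and it finishes at 32 + 10 = day 42.

42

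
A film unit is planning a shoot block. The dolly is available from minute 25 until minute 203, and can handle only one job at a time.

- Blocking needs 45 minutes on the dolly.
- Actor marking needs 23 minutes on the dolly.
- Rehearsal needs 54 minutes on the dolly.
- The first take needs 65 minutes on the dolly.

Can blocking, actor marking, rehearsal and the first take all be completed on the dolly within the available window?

The dolly window is 203 − 25 = 178 minutes.
Running back to back, the jobs need 45 + 23 + 54 + 65 = 187 minutes on the dolly.
Since 187 > 178, they cannot all fit.

No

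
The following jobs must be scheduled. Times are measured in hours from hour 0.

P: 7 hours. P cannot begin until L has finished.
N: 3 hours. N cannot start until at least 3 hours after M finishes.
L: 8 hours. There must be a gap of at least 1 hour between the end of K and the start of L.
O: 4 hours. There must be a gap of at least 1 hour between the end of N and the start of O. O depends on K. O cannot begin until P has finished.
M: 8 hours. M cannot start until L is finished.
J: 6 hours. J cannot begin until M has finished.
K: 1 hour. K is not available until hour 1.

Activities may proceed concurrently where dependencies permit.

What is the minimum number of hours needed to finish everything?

K waits on its own release at hour 1, so it starts at hour 1 and finishes at 1 + 1 = hour 2.
L cannot begin until K (finishes hour 2, plus 1-hour gap → hour 3). It runs from hour 3 to 3 + 8 = hour 11.
P waits on L (finishes hour 11), so it starts at hour 11 and finishes at 11 + 7 = hour 18.
After L (finishes hour 11), M can start at hour 11 and finishes at hour 19.
N cannot begin until M (finishes hour 19, plus 3-hour gap → hour 22). It runs from hour 22 to 22 + 3 = hour 25.
O has to wait for N (finishes hour 25, plus 1-hour gap → hour 26); K (finishes hour 2); P (finishes hour 18). The latest of these is hour 26, so O runs hour 26 to 26 + 4 = hour 30.
After M (finishes hour 19), J can start at hour 19 and finishes at hour 25.
All tasks are finished once the last one completes. Finish times: J at 25, K at 2, L at 11, M at 19, N at 25, O at 30, P at 18. The latest is hour 30.

30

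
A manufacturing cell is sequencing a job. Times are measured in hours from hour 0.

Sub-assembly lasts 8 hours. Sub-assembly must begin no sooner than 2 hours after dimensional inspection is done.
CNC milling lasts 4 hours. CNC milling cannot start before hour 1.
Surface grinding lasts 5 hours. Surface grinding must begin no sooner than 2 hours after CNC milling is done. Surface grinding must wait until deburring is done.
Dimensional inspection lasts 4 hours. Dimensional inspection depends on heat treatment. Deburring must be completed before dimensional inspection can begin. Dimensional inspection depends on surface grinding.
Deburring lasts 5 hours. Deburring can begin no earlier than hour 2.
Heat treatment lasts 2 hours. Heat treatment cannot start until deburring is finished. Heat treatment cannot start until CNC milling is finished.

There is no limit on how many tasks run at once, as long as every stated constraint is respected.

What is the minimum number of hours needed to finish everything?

After its own release at hour 1, CNC milling can start at hour 1 and finishes at hour 5.
Deburring waits on its own release at hour 2, so it starts at hour 2 and finishes at 2 + 5 = hour 7.
For surface grinding: CNC milling (finishes hour 5, plus 2-hour gap → hour 7); deburring (finishes hour 7). Taking the maximum gives a start of hour 7, and it finishes at 7 + 5 = hour 12.
Heat treatment needs all of deburring (finishes hour 7); CNC milling (finishes hour 5). That puts its earliest start at hour 7; it finishes at 7 + 2 = hour 9.
Dimensional inspection needs all of heat treatment (finishes hour 9); deburring (finishes hour 7); surface grinding (finishes hour 12). That puts its earliest start at hour 12; it finishes at 12 + 4 = hour 16.
Sub-assembly waits on dimensional inspection (finishes hour 16, plus 2-hour gap → hour 18), so it starts at hour 18 and finishes at 18 + 8 = hour 26.
All tasks are finished once the last one completes. Finish times: Deburring at 7, CNC milling at 5, Heat treatment at 9, Surface grinding at 12, Dimensional inspection at 16, Sub-assembly at 26. The latest is hour 26.

26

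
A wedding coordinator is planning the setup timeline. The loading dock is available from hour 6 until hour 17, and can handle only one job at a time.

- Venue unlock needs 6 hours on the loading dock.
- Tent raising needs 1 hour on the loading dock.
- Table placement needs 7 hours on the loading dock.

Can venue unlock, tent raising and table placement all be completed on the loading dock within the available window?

The loading dock window is 17 − 6 = 11 hours.
Running back to back, the jobs need 6 + 1 + 7 = 14 hours on the loading dock.
Since 14 > 11, they cannot all fit.

No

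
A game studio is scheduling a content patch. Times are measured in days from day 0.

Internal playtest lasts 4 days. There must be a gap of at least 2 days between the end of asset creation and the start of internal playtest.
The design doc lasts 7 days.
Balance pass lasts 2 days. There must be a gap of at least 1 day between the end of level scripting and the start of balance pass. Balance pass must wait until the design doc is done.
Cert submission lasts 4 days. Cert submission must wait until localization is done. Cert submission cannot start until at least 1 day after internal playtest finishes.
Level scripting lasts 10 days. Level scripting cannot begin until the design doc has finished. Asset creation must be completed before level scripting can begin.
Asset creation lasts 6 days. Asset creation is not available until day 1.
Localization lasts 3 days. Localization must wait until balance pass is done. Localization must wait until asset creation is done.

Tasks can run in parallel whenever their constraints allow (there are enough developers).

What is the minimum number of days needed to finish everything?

Asset creation cannot begin until its own release at day 1. It runs from day 1 to 1 + 6 = day 7.
After asset creation (finishes day 7, plus 2-day gap → day 9), internal playtest can start at day 9 and finishes at day 13.
Nothing blocks the design doc, so it runs from day 0 to day 7.
Level scripting needs all of the design doc (finishes day 7); asset creation (finishes day 7). That puts its earliest start at day 7; it finishes at 7 + 10 = day 17.
Balance pass has to wait for level scripting (finishes day 17, plus 1-day gap → day 18); the design doc (finishes day 7). The latest of these is day 18, so balance pass runs day 18 to 18 + 2 = day 20.
Localization cannot start until balance pass (finishes day 20); asset creation (finishes day 7). The controlling bound is day 20, so localization finishes at 20 + 3 = day 23.
Cert submission has to wait for localization (finishes day 23); internal playtest (finishes day 13, plus 1-day gap → day 14). The latest of these is day 23, so cert submission runs day 23 to 23 + 4 = day 27.
All tasks are finished once the last one completes. Finish times: The design doc at 7, Asset creation at 7, Level scripting at 17, Internal playtest at 13, Balance pass at 20, Localization at 23, Cert submission at 27. The latest is day 27.

27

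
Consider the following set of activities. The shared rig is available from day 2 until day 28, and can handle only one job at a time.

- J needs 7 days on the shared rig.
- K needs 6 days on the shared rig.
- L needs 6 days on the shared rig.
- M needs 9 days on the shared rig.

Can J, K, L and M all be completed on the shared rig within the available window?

The shared rig window is 28 − 2 = 26 days.
Running back to back, the jobs need 7 + 6 + 6 + 9 = 28 days on the shared rig.
Since 28 > 26, they cannot all fit.

No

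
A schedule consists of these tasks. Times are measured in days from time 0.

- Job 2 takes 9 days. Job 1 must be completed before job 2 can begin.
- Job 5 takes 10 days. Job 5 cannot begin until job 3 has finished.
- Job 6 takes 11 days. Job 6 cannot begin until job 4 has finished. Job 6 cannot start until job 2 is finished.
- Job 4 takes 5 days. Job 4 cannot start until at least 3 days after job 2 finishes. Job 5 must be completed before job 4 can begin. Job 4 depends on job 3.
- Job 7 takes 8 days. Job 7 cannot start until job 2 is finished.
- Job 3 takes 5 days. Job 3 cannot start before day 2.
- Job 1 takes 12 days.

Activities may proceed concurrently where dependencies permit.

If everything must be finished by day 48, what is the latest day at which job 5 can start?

Nothing follows job 6; the deadline of day 48 is its only limit. It must start by 48 − 11 = day 37.
Job 4 must finish before job 6 (must start by day 37). With a 5-day duration, job 4 must start by 37 − 5 = day 32.
Job 5 must finish before job 4 (must start by day 32). With a 10-day duration, job 5 must start by 32 − 10 = day 22.

22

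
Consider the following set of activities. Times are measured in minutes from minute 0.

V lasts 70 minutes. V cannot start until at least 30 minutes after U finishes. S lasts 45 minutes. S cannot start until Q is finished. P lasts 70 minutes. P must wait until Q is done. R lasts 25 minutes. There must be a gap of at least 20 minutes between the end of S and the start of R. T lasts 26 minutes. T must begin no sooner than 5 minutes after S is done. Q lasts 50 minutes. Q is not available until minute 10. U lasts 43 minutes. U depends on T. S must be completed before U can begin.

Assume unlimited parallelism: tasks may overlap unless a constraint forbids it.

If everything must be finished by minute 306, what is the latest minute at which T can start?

137

Nothing follows V; the deadline of minute 306 is its only limit. It must start by 306 − 70 = minute 236.
U has to be done before V (must start by minute 236, minus 30-minute gap → minute 206). That means finishing by minute 206, i.e. starting by 206 − 43 = minute 163.
Since U (must start by minute 163) depends on it, T must finish by minute 163. Backing off its 26-minute duration gives a latest start of minute 137.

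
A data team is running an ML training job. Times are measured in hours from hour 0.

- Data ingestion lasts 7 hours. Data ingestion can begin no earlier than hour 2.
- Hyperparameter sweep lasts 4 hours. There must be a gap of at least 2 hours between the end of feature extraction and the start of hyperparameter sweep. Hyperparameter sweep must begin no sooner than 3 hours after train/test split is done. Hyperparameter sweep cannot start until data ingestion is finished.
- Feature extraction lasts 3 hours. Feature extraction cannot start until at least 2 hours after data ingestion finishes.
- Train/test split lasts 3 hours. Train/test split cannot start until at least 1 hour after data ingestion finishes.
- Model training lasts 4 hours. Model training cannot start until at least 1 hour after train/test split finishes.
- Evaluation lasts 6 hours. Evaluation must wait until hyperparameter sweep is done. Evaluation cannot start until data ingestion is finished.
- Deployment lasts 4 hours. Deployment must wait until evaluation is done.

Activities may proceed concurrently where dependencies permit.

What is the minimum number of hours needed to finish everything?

30

Data ingestion waits on its own release at hour 2, so it starts at hour 2 and finishes at 2 + 7 = hour 9.
Train/test split cannot begin until data ingestion (finishes hour 9, plus 1-hour gap → hour 10). It runs from hour 10 to 10 + 3 = hour 13.
Model training cannot begin until train/test split (finishes hour 13, plus 1-hour gap → hour 14). It runs from hour 14 to 14 + 4 = hour 18.
Feature extraction waits on data ingestion (finishes hour 9, plus 2-hour gap → hour 11), so it starts at hour 11 and finishes at 11 + 3 = hour 14.
Hyperparameter sweep has to wait for feature extraction (finishes hour 14, plus 2-hour gap → hour 16); train/test split (finishes hour 13, plus 3-hour gap → hour 16); data ingestion (finishes hour 9). The latest of these is hour 16, so hyperparameter sweep runs hour 16 to 16 + 4 = hour 20.
Evaluation cannot start until hyperparameter sweep (finishes hour 20); data ingestion (finishes hour 9). The controlling bound is hour 20, so evaluation finishes at 20 + 6 = hour 26.
Deployment waits on evaluation (finishes hour 26), so it starts at hour 26 and finishes at 26 + 4 = hour 30.
All tasks are finished once the last one completes. Finish times: Data ingestion at 9, Feature extraction at 14, Train/test split at 13, Hyperparameter sweep at 20, Model training at 18, Evaluation at 26, Deployment at 30. The latest is hour 30.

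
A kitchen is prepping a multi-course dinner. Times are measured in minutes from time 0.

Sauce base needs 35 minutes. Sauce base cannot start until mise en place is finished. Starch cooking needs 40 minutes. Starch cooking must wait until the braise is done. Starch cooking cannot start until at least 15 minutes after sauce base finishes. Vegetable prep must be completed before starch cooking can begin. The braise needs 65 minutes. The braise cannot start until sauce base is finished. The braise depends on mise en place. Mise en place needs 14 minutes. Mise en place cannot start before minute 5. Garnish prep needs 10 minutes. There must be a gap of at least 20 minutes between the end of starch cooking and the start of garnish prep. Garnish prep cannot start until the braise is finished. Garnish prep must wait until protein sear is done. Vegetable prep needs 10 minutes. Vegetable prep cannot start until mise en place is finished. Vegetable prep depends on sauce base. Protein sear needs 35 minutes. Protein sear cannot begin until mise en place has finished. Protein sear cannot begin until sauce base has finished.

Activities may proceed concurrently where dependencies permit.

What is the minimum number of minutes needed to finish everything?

189

Mise en place cannot begin until its own release at minute 5. It runs from minute 5 to 5 + 14 = minute 19.
Sauce base waits on mise en place (finishes minute 19), so it starts at minute 19 and finishes at 19 + 35 = minute 54.
Vegetable prep needs all of mise en place (finishes minute 19); sauce base (finishes minute 54). That puts its earliest start at minute 54; it finishes at 54 + 10 = minute 64.
Protein sear cannot start until mise en place (finishes minute 19); sauce base (finishes minute 54). The controlling bound is minute 54, so protein sear finishes at 54 + 35 = minute 89.
The braise cannot start until sauce base (finishes minute 54); mise en place (finishes minute 19). The controlling bound is minute 54, so the braise finishes at 54 + 65 = minute 119.
For starch cooking: the braise (finishes minute 119); sauce base (finishes minute 54, plus 15-minute gap → minute 69); vegetable prep (finishes minute 64). Taking the maximum gives a start of minute 119, and it finishes at 119 + 40 = minute 159.
Garnish prep needs all of starch cooking (finishes minute 159, plus 20-minute gap → minute 179); the braise (finishes minute 119); protein sear (finishes minute 89). That puts its earliest start at minute 179; it finishes at 179 + 10 = minute 189.
All tasks are finished once the last one completes. Finish times: Mise en place at 19, Sauce base at 54, The braise at 119, Protein sear at 89, Vegetable prep at 64, Starch cooking at 159, Garnish prep at 189. The latest is minute 189.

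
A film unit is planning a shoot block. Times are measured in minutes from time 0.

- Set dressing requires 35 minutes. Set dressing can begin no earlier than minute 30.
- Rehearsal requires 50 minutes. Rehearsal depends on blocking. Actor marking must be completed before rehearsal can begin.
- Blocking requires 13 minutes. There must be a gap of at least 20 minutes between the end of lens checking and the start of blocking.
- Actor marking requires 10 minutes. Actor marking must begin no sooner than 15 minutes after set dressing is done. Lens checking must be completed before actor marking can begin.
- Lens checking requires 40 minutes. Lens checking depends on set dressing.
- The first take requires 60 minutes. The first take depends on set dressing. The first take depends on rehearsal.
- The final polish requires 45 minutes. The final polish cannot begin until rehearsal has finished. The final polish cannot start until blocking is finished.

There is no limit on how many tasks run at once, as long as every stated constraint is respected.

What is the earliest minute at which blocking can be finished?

138

Set dressing cannot begin until its own release at minute 30. It runs from minute 30 to 30 + 35 = minute 65.
Lens checking waits on set dressing (finishes minute 65), so it starts at minute 65 and finishes at 65 + 40 = minute 105.
Blocking cannot begin until lens checking (finishes minute 105, plus 20-minute gap → minute 125). It runs from minute 125 to 125 + 13 = minute 138.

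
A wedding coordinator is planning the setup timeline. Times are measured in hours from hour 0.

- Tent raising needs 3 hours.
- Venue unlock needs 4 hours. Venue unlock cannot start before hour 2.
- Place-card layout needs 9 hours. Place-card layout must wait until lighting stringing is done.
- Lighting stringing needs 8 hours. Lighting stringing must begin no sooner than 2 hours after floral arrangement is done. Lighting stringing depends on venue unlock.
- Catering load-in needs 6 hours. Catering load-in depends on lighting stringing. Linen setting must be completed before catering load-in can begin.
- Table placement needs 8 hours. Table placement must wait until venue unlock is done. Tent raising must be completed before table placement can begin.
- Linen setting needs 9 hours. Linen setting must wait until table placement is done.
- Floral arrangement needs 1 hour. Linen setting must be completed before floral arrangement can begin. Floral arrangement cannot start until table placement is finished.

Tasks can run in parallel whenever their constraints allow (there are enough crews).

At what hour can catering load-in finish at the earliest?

40

Tent raising has no prerequisites, so it starts at hour 0 and finishes at hour 3.
Venue unlock waits on its own release at hour 2, so it starts at hour 2 and finishes at 2 + 4 = hour 6.
Table placement cannot start until venue unlock (finishes hour 6); tent raising (finishes hour 3). The controlling bound is hour 6, so table placement finishes at 6 + 8 = hour 14.
After table placement (finishes hour 14), linen setting can start at hour 14 and finishes at hour 23.
Floral arrangement needs all of linen setting (finishes hour 23); table placement (finishes hour 14). That puts its earliest start at hour 23; it finishes at 23 + 1 = hour 24.
Lighting stringing needs all of floral arrangement (finishes hour 24, plus 2-hour gap → hour 26); venue unlock (finishes hour 6). That puts its earliest start at hour 26; it finishes at 26 + 8 = hour 34.
Catering load-in needs all of lighting stringing (finishes hour 34); linen setting (finishes hour 23). That puts its earliest start at hour 34; it finishes at 34 + 6 = hour 40.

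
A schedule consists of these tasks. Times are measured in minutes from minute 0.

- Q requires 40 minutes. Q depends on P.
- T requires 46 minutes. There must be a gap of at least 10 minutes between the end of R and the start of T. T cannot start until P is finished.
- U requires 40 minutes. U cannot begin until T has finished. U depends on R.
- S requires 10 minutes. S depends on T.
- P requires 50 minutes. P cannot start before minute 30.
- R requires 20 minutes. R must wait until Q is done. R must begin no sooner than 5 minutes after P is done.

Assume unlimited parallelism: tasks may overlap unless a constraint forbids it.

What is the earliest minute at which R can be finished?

P cannot begin until its own release at minute 30. It runs from minute 30 to 30 + 50 = minute 80.
Q cannot begin until P (finishes minute 80). It runs from minute 80 to 80 + 40 = minute 120.
For R: Q (finishes minute 120); P (finishes minute 80, plus 5-minute gap → minute 85). Taking the maximum gives a start of minute 120, and it finishes at 120 + 20 = minute 140.

140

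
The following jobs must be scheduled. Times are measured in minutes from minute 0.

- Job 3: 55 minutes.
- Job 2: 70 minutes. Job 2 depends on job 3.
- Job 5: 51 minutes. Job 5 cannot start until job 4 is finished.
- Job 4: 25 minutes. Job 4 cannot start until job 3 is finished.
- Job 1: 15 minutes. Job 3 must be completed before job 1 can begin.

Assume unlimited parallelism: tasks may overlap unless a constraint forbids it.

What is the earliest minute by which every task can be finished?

131

Nothing blocks job 3, so it runs from minute 0 to minute 55.
Job 4 cannot begin until job 3 (finishes minute 55). It runs from minute 55 to 55 + 25 = minute 80.
After job 4 (finishes minute 80), job 5 can start at minute 80 and finishes at minute 131.
Job 2 cannot begin until job 3 (finishes minute 55). It runs from minute 55 to 55 + 70 = minute 125.
Job 1 cannot begin until job 3 (finishes minute 55). It runs from minute 55 to 55 + 15 = minute 70.
All tasks are finished once the last one completes. Finish times: Job 1 at 70, Job 2 at 125, Job 3 at 55, Job 4 at 80, Job 5 at 131. The latest is minute 131.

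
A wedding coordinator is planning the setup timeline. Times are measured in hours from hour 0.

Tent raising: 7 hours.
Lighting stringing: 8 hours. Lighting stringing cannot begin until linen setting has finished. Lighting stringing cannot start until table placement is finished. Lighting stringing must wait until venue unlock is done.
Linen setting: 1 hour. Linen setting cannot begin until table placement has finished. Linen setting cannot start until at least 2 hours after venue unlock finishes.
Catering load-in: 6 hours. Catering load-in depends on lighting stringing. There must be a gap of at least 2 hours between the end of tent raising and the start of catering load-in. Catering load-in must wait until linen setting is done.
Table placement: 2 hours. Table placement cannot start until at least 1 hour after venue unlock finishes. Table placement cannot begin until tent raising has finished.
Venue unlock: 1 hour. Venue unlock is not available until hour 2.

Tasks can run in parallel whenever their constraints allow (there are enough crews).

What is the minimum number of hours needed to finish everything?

24

Tent raising can start immediately at hour 0; it finishes at hour 7.
Venue unlock waits on its own release at hour 2, so it starts at hour 2 and finishes at 2 + 1 = hour 3.
For table placement: venue unlock (finishes hour 3, plus 1-hour gap → hour 4); tent raising (finishes hour 7). Taking the maximum gives a start of hour 7, and it finishes at 7 + 2 = hour 9.
For linen setting: table placement (finishes hour 9); venue unlock (finishes hour 3, plus 2-hour gap → hour 5). Taking the maximum gives a start of hour 9, and it finishes at 9 + 1 = hour 10.
For lighting stringing: linen setting (finishes hour 10); table placement (finishes hour 9); venue unlock (finishes hour 3). Taking the maximum gives a start of hour 10, and it finishes at 10 + 8 = hour 18.
Catering load-in cannot start until lighting stringing (finishes hour 18); tent raising (finishes hour 7, plus 2-hour gap → hour 9); linen setting (finishes hour 10). The controlling bound is hour 18, so catering load-in finishes at 18 + 6 = hour 24.
All tasks are finished once the last one completes. Finish times: Venue unlock at 3, Tent raising at 7, Table placement at 9, Linen setting at 10, Lighting stringing at 18, Catering load-in at 24. The latest is hour 24.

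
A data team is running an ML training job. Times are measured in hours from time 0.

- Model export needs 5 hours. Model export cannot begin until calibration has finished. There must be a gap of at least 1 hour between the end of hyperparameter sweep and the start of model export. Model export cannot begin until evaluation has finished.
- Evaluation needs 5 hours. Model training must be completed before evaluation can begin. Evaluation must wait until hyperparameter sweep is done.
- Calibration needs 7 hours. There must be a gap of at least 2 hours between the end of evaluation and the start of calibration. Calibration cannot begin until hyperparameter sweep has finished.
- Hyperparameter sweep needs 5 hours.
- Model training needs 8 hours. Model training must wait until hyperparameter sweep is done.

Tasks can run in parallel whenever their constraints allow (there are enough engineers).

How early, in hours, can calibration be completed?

Hyperparameter sweep can start immediately at hour 0; it finishes at hour 5.
After hyperparameter sweep (finishes hour 5), model training can start at hour 5 and finishes at hour 13.
Evaluation has to wait for model training (finishes hour 13); hyperparameter sweep (finishes hour 5). The latest of these is hour 13, so evaluation runs hour 13 to 13 + 5 = hour 18.
Calibration cannot start until evaluation (finishes hour 18, plus 2-hour gap → hour 20); hyperparameter sweep (finishes hour 5). The controlling bound is hour 20, so calibration finishes at 20 + 7 = hour 27.

27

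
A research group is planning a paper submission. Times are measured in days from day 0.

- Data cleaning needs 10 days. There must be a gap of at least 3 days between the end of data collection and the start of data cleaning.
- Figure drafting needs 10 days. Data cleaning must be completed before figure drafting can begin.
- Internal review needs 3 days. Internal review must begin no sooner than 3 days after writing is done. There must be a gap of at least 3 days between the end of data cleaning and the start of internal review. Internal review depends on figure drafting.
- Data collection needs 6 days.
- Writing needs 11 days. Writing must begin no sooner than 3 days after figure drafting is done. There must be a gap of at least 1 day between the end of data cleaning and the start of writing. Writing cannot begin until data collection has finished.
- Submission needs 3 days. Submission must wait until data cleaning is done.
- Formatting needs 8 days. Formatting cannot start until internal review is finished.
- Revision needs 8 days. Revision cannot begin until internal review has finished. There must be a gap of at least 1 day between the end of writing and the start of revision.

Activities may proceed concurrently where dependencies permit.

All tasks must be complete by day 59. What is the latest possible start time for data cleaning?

11

To finish by day 59, revision (duration 8) must start no later than day 51.
Formatting must finish by day 59; it takes 8 days, so it must start by 59 − 8 = day 51.
Internal review must finish in time for revision (must start by day 51); formatting (must start by day 51). The tightest is day 51, so internal review must start by 51 − 3 = day 48.
Writing must finish in time for internal review (must start by day 48, minus 3-day gap → day 45); revision (must start by day 51, minus 1-day gap → day 50). The tightest is day 45, so writing must start by 45 − 11 = day 34.
Figure drafting has several dependents: writing (must start by day 34, minus 3-day gap → day 31); internal review (must start by day 48). The earliest of those limits is day 31, so figure drafting must start by 31 − 10 = day 21.
Submission must finish by day 59; it takes 3 days, so it must start by 59 − 3 = day 56.
Data cleaning must finish in time for figure drafting (must start by day 21); writing (must start by day 34, minus 1-day gap → day 33); internal review (must start by day 48, minus 3-day gap → day 45); submission (must start by day 56). The tightest is day 21, so data cleaning must start by 21 − 10 = day 11.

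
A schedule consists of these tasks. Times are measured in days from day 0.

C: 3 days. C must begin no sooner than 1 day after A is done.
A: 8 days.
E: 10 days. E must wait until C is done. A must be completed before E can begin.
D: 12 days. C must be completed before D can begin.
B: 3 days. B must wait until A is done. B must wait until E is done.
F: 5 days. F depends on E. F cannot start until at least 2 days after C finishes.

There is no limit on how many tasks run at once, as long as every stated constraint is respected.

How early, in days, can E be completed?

22

Nothing blocks A, so it runs from day 0 to day 8.
C cannot begin until A (finishes day 8, plus 1-day gap → day 9). It runs from day 9 to 9 + 3 = day 12.
E cannot start until C (finishes day 12); A (finishes day 8). The controlling bound is day 12, so E finishes at 12 + 10 = day 22.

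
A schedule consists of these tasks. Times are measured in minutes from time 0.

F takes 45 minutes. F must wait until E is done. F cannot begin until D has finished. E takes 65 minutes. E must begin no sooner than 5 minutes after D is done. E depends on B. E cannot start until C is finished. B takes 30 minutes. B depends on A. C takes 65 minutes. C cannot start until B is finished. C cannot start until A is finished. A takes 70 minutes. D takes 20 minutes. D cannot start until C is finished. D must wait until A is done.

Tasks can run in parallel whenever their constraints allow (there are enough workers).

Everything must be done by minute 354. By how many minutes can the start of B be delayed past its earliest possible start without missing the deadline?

A has no prerequisites, so it starts at minute 0 and finishes at minute 70.
After A (finishes minute 70), B can start at minute 70 and finishes at minute 100.

Working backward from the deadline:
F has no dependents, so it just needs to finish by minute 354. Starting by 354 − 45 = minute 309 achieves that.
E feeds into F (must start by minute 309); so E must finish by minute 309 and therefore start by minute 244.
D feeds E (must start by minute 244, minus 5-minute gap → minute 239); F (must start by minute 309). Taking the minimum, D must finish by minute 239 and start by 239 − 20 = minute 219.
C must finish in time for D (must start by minute 219); E (must start by minute 244). The tightest is minute 219, so C must start by 219 − 65 = minute 154.
B has several dependents: C (must start by minute 154); E (must start by minute 244). The earliest of those limits is minute 154, so B must start by 154 − 30 = minute 124.
So B can start as early as minute 70 and as late as minute 124, giving 124 − 70 = 54 minutes of slack.

54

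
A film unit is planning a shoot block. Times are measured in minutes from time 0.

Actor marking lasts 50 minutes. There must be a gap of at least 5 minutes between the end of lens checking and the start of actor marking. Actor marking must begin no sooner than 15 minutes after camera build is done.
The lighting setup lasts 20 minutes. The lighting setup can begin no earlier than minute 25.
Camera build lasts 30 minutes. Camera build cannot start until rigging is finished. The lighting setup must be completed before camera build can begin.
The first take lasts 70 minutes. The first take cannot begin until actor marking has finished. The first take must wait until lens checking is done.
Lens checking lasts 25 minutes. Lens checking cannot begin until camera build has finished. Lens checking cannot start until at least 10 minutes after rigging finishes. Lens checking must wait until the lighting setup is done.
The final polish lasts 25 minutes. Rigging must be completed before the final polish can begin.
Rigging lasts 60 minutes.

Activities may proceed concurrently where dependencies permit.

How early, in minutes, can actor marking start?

After its own release at minute 25, the lighting setup can start at minute 25 and finishes at minute 45.
Rigging has no prerequisites, so it starts at minute 0 and finishes at minute 60.
For camera build: rigging (finishes minute 60); the lighting setup (finishes minute 45). Taking the maximum gives a start of minute 60, and it finishes at 60 + 30 = minute 90.
Lens checking cannot start until camera build (finishes minute 90); rigging (finishes minute 60, plus 10-minute gap → minute 70); the lighting setup (finishes minute 45). The controlling bound is minute 90, so lens checking finishes at 90 + 25 = minute 115.
Actor marking waits on lens checking (finishes minute 115, plus 5-minute gap → minute 120); camera build (finishes minute 90, plus 15-minute gap → minute 105). The latest of these is minute 120, which is the earliest actor marking can start.

120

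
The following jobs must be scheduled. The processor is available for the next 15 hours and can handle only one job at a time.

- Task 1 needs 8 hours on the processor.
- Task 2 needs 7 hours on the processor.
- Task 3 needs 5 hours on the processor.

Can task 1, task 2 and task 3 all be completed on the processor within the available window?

Running back to back, the jobs need 8 + 7 + 5 = 20 hours on the processor.
Since 20 > 15, they cannot all fit.

No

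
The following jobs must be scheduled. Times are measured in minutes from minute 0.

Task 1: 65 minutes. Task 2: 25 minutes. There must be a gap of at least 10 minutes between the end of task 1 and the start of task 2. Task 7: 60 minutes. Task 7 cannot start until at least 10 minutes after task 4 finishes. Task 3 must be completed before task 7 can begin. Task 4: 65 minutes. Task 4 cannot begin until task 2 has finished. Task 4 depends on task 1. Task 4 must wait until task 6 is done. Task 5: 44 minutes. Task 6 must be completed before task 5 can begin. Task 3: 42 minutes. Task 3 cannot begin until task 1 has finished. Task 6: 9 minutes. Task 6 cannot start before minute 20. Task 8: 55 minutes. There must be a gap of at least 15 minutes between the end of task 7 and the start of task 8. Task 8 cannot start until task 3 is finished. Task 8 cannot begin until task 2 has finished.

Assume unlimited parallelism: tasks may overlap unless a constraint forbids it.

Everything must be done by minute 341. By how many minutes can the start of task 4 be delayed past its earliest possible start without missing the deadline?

Task 6 cannot begin until its own release at minute 20. It runs from minute 20 to 20 + 9 = minute 29.
Task 1 has no prerequisites, so it starts at minute 0 and finishes at minute 65.
Task 2 waits on task 1 (finishes minute 65, plus 10-minute gap → minute 75), so it starts at minute 75 and finishes at 75 + 25 = minute 100.
For task 4: task 2 (finishes minute 100); task 1 (finishes minute 65); task 6 (finishes minute 29). Taking the maximum gives a start of minute 100, and it finishes at 100 + 65 = minute 165.

Working backward from the deadline:
To finish by minute 341, task 8 (duration 55) must start no later than minute 286.
Since task 8 (must start by minute 286, minus 15-minute gap → minute 271) depends on it, task 7 must finish by minute 271. Backing off its 60-minute duration gives a latest start of minute 211.
Since task 7 (must start by minute 211, minus 10-minute gap → minute 201) depends on it, task 4 must finish by minute 201. Backing off its 65-minute duration gives a latest start of minute 136.
So task 4 can start as early as minute 100 and as late as minute 136, giving 136 − 100 = 36 minutes of slack.

36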